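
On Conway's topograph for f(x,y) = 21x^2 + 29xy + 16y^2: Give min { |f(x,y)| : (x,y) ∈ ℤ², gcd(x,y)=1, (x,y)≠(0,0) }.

translate: b→-13 (≡29 mod 42), so (21,29,16)→(21,-13,8)
flip: (21,-13,8)→(8,13,21)
translate: b→-3 (≡13 mod 16), so (8,13,21)→(8,-3,16)
reduced (well bottom): (8,-3,16) with a≤c, −a<b≤a
well minimum = a = 8

8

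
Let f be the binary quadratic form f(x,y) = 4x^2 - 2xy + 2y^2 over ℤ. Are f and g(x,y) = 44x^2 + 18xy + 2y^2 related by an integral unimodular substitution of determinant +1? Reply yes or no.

D₁ = -28, D₂ = -28
f: flip: (4,-2,2)→(2,2,4)
f: reduced (well bottom): (2,2,4) with a≤c, −a<b≤a
g: flip: (44,18,2)→(2,-18,44)
g: translate: b→2 (≡-18 mod 4), so (2,-18,44)→(2,2,4)
g: reduced (well bottom): (2,2,4) with a≤c, −a<b≤a
reduced forms (2, 2, 4) vs (2, 2, 4) ⇒ equivalent

yes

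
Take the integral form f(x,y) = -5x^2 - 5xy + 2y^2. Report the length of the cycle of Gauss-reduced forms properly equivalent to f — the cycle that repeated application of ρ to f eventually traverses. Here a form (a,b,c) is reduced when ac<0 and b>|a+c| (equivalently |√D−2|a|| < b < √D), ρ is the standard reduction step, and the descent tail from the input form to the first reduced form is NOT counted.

D = 65, ⌊√D⌋ = 8
descent: ρ → (2,5,-5)  [lands on river]
river: ρ → (-5,5,2)
river: ρ → (2,7,-2)
river: ρ → (-2,5,5)
river: ρ → (5,5,-2)
river: ρ → (-2,7,2)
ρ-cycle length = 6 (tail of 1 descent step not counted)

6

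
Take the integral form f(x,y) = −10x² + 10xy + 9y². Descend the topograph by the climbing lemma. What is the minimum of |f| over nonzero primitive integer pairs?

river: ρ → (9,8,-11)
river: ρ → (-11,14,6)
river: ρ → (6,10,-15)
river: ρ → (-15,20,1)
river: ρ → (1,20,-15)
river: ρ → (-15,10,6)
river: ρ → (6,14,-11)
river: ρ → (-11,8,9)
river: ρ → (9,10,-10)
river: ρ → (-10,10,9)
closes: descent 0, river 10
min |a| on river = 1

1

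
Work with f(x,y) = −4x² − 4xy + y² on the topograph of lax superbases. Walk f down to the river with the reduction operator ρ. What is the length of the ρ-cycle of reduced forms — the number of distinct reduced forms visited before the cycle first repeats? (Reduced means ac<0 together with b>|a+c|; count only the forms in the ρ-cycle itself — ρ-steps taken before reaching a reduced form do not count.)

D = 32, ⌊√D⌋ = 5
descent: ρ → (1,4,-4)  [lands on river]
river: ρ → (-4,4,1)
ρ-cycle length = 2 (tail of 1 descent step not counted)

2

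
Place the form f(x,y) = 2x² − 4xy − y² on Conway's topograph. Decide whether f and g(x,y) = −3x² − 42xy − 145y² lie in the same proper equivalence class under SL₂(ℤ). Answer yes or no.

D₁ = 24, D₂ = 24
river cycle of f (length 2): (-1, 4, 2), (2, 4, -1)
river cycle of g (length 2): (2, 4, -1), (-1, 4, 2)
cycles coincide ⇒ equivalent

yes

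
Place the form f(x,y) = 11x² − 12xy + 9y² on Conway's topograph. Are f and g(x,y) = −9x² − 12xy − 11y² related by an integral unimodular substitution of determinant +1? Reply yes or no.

D₁ = -252, D₂ = -252
f: translate: b→10 (≡-12 mod 22), so (11,-12,9)→(11,10,8)
f: flip: (11,10,8)→(8,-10,11)
f: translate: b→6 (≡-10 mod 16), so (8,-10,11)→(8,6,9)
f: reduced (well bottom): (8,6,9) with a≤c, −a<b≤a
g is negative-definite; reduce −g:
−g: translate: b→-6 (≡12 mod 18), so (9,12,11)→(9,-6,8)
−g: flip: (9,-6,8)→(8,6,9)
−g: reduced (well bottom): (8,6,9) with a≤c, −a<b≤a
flip sign back: reduced form of g is (-8,-6,-9)
reduced forms (8, 6, 9) vs (-8, -6, -9) ⇒ inequivalent

no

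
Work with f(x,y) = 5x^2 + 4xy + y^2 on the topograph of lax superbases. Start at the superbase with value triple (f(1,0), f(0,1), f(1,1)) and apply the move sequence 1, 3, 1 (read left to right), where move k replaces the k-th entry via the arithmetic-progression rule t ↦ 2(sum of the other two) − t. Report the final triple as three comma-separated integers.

start (5,1,10) = (f(1,0),f(0,1),f(1,1))
replace slot 1: 2·(1+10) − 5 = 17 → (17,1,10)
replace slot 3: 2·(17+1) − 10 = 26 → (17,1,26)
replace slot 1: 2·(1+26) − 17 = 37 → (37,1,26)

37,1,26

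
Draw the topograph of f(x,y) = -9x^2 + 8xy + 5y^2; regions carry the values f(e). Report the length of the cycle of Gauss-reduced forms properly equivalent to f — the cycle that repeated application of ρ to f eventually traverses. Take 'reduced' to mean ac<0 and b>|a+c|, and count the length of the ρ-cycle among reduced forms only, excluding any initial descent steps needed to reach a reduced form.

D = 244, ⌊√D⌋ = 15
river: ρ → (5,12,-5)
river: ρ → (-5,8,9)
river: ρ → (9,10,-4)
river: ρ → (-4,14,3)
river: ρ → (3,10,-12)
river: ρ → (-12,14,1)
river: ρ → (1,14,-12)
river: ρ → (-12,10,3)
river: ρ → (3,14,-4)
river: ρ → (-4,10,9)
river: ρ → (9,8,-5)
river: ρ → (-5,12,5)
river: ρ → (5,8,-9)
river: ρ → (-9,10,4)
river: ρ → (4,14,-3)
river: ρ → (-3,10,12)
river: ρ → (12,14,-1)
river: ρ → (-1,14,12)
river: ρ → (12,10,-3)
river: ρ → (-3,14,4)
river: ρ → (4,10,-9)
river: ρ → (-9,8,5)
ρ-cycle length = 22 (tail of 0 descent steps not counted)

22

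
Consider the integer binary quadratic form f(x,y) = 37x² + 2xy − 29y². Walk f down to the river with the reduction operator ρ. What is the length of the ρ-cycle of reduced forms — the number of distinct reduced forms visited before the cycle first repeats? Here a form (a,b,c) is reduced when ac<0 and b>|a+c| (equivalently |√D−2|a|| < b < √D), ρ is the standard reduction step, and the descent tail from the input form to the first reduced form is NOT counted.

D = 4296, ⌊√D⌋ = 65
descent: ρ → (-29,56,10)  [lands on river]
river: ρ → (10,64,-5)
river: ρ → (-5,56,58)
river: ρ → (58,60,-3)
river: ρ → (-3,60,58)
river: ρ → (58,56,-5)
river: ρ → (-5,64,10)
river: ρ → (10,56,-29)
river: ρ → (-29,60,6)
river: ρ → (6,60,-29)
ρ-cycle length = 10 (tail of 1 descent step not counted)

10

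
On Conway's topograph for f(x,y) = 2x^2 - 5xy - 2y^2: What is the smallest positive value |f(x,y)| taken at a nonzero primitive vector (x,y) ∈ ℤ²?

descent: ρ → (-2,5,2)  [lands on river]
river: ρ → (2,3,-4)
river: ρ → (-4,5,1)
river: ρ → (1,5,-4)
river: ρ → (-4,3,2)
river: ρ → (2,5,-2)
river: ρ → (-2,3,4)
river: ρ → (4,5,-1)
river: ρ → (-1,5,4)
river: ρ → (4,3,-2)
closes: descent 1, river 10
min |a| on river = 1

1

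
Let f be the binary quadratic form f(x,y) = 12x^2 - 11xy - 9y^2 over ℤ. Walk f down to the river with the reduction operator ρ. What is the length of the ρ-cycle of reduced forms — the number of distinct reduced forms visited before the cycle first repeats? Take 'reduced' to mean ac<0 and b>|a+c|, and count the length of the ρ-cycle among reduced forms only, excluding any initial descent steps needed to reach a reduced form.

D = 553, ⌊√D⌋ = 23
descent: ρ → (-9,11,12)  [lands on river]
river: ρ → (12,13,-8)
river: ρ → (-8,19,6)
river: ρ → (6,17,-11)
river: ρ → (-11,5,12)
river: ρ → (12,19,-4)
river: ρ → (-4,21,7)
river: ρ → (7,21,-4)
river: ρ → (-4,19,12)
river: ρ → (12,5,-11)
river: ρ → (-11,17,6)
river: ρ → (6,19,-8)
river: ρ → (-8,13,12)
river: ρ → (12,11,-9)
river: ρ → (-9,7,14)
river: ρ → (14,21,-2)
river: ρ → (-2,23,3)
river: ρ → (3,19,-16)
river: ρ → (-16,13,6)
river: ρ → (6,23,-1)
river: ρ → (-1,23,6)
river: ρ → (6,13,-16)
river: ρ → (-16,19,3)
river: ρ → (3,23,-2)
river: ρ → (-2,21,14)
river: ρ → (14,7,-9)
ρ-cycle length = 26 (tail of 1 descent step not counted)

26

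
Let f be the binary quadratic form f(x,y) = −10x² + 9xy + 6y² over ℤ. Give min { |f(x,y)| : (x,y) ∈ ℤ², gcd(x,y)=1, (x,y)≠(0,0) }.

river: ρ → (6,15,-4)
river: ρ → (-4,17,2)
river: ρ → (2,15,-12)
river: ρ → (-12,9,5)
river: ρ → (5,11,-10)
river: ρ → (-10,9,6)
closes: descent 0, river 6
min |a| on river = 2

2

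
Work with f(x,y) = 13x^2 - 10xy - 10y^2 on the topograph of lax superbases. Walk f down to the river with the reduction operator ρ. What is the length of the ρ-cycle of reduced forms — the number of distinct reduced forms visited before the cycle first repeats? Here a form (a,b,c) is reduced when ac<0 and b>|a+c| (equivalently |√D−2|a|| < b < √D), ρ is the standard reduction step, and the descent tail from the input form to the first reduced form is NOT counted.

D = 620, ⌊√D⌋ = 24
descent: ρ → (-10,10,13)  [lands on river]
river: ρ → (13,16,-7)
river: ρ → (-7,12,17)
river: ρ → (17,22,-2)
river: ρ → (-2,22,17)
river: ρ → (17,12,-7)
river: ρ → (-7,16,13)
river: ρ → (13,10,-10)
ρ-cycle length = 8 (tail of 1 descent step not counted)

8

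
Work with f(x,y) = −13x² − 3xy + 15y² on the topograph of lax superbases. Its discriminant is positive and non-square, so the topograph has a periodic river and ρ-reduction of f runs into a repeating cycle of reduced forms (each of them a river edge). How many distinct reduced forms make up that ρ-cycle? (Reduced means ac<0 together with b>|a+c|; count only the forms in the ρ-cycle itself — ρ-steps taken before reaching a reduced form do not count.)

D = 789, ⌊√D⌋ = 28
descent: ρ → (15,3,-13)  [lands on river]
river: ρ → (-13,23,5)
river: ρ → (5,27,-3)
river: ρ → (-3,27,5)
river: ρ → (5,23,-13)
river: ρ → (-13,3,15)
river: ρ → (15,27,-1)
river: ρ → (-1,27,15)
ρ-cycle length = 8 (tail of 1 descent step not counted)

8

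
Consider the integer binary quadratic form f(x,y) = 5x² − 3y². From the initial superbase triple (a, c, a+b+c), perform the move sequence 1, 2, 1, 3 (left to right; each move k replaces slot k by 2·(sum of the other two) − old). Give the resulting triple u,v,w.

start (5,-3,2) = (f(1,0),f(0,1),f(1,1))
replace slot 1: 2·((-3)+2) − 5 = -7 → (-7,-3,2)
replace slot 2: 2·((-7)+2) − (-3) = -7 → (-7,-7,2)
replace slot 1: 2·((-7)+2) − (-7) = -3 → (-3,-7,2)
replace slot 3: 2·((-3)+(-7)) − 2 = -22 → (-3,-7,-22)

-3,-7,-22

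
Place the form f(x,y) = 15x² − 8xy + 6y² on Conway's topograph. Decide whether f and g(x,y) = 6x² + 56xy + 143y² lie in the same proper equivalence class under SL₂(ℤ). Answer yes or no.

D₁ = -296, D₂ = -296
f: flip: (15,-8,6)→(6,8,15)
f: translate: b→-4 (≡8 mod 12), so (6,8,15)→(6,-4,13)
f: reduced (well bottom): (6,-4,13) with a≤c, −a<b≤a
g: translate: b→-4 (≡56 mod 12), so (6,56,143)→(6,-4,13)
g: reduced (well bottom): (6,-4,13) with a≤c, −a<b≤a
reduced forms (6, -4, 13) vs (6, -4, 13) ⇒ equivalent

yes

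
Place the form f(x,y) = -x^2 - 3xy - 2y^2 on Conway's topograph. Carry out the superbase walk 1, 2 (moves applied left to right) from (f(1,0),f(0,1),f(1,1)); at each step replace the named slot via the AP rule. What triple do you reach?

start (-1,-2,-6) = (f(1,0),f(0,1),f(1,1))
replace slot 1: 2·((-2)+(-6)) − (-1) = -15 → (-15,-2,-6)
replace slot 2: 2·((-15)+(-6)) − (-2) = -40 → (-15,-40,-6)

-15,-40,-6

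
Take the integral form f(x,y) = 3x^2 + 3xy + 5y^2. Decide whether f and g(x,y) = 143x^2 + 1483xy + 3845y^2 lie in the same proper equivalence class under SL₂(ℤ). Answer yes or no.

D₁ = -51, D₂ = -51
f: reduced (well bottom): (3,3,5) with a≤c, −a<b≤a
g: translate: b→53 (≡1483 mod 286), so (143,1483,3845)→(143,53,5)
g: flip: (143,53,5)→(5,-53,143)
g: translate: b→-3 (≡-53 mod 10), so (5,-53,143)→(5,-3,3)
g: flip: (5,-3,3)→(3,3,5)
g: reduced (well bottom): (3,3,5) with a≤c, −a<b≤a
reduced forms (3, 3, 5) vs (3, 3, 5) ⇒ equivalent

yes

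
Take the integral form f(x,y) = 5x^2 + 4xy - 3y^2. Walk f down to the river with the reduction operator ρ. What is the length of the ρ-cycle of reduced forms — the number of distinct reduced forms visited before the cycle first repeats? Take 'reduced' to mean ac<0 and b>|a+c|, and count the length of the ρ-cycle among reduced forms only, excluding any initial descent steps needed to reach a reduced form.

D = 76, ⌊√D⌋ = 8
river: ρ → (-3,8,1)
river: ρ → (1,8,-3)
river: ρ → (-3,4,5)
river: ρ → (5,6,-2)
river: ρ → (-2,6,5)
river: ρ → (5,4,-3)
ρ-cycle length = 6 (tail of 0 descent steps not counted)

6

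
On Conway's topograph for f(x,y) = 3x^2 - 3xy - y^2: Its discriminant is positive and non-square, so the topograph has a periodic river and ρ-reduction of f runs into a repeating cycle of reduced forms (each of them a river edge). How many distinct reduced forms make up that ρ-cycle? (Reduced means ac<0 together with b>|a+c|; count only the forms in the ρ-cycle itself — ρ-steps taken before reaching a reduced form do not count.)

D = 21, ⌊√D⌋ = 4
descent: ρ → (-1,3,3)  [lands on river]
river: ρ → (3,3,-1)
ρ-cycle length = 2 (tail of 1 descent step not counted)

2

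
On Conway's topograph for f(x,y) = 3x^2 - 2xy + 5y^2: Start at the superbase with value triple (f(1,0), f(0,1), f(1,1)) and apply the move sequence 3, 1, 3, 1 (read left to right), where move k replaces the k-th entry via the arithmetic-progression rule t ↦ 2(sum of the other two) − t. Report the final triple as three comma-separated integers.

start (3,5,6) = (f(1,0),f(0,1),f(1,1))
replace slot 3: 2·(3+5) − 6 = 10 → (3,5,10)
replace slot 1: 2·(5+10) − 3 = 27 → (27,5,10)
replace slot 3: 2·(27+5) − 10 = 54 → (27,5,54)
replace slot 1: 2·(5+54) − 27 = 91 → (91,5,54)

91,5,54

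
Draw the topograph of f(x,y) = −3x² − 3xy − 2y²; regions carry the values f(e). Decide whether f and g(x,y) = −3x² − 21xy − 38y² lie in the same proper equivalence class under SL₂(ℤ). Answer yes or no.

D₁ = -15, D₂ = -15
f is negative-definite; reduce −f:
−f: flip: (3,3,2)→(2,-3,3)
−f: translate: b→1 (≡-3 mod 4), so (2,-3,3)→(2,1,2)
−f: reduced (well bottom): (2,1,2) with a≤c, −a<b≤a
flip sign back: reduced form of f is (-2,-1,-2)
g is negative-definite; reduce −g:
−g: translate: b→3 (≡21 mod 6), so (3,21,38)→(3,3,2)
−g: flip: (3,3,2)→(2,-3,3)
−g: translate: b→1 (≡-3 mod 4), so (2,-3,3)→(2,1,2)
−g: reduced (well bottom): (2,1,2) with a≤c, −a<b≤a
flip sign back: reduced form of g is (-2,-1,-2)
reduced forms (-2, -1, -2) vs (-2, -1, -2) ⇒ equivalent

yes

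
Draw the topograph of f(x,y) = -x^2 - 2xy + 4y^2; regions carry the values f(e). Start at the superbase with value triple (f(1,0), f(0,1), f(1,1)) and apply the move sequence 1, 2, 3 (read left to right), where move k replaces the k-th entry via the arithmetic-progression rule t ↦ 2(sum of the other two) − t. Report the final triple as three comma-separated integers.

start (-1,4,1) = (f(1,0),f(0,1),f(1,1))
replace slot 1: 2·(4+1) − (-1) = 11 → (11,4,1)
replace slot 2: 2·(11+1) − 4 = 20 → (11,20,1)
replace slot 3: 2·(11+20) − 1 = 61 → (11,20,61)

11,20,61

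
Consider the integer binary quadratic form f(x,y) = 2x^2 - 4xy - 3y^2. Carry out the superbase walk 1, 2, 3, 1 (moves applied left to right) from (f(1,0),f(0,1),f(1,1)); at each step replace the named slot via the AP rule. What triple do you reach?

start (2,-3,-5) = (f(1,0),f(0,1),f(1,1))
replace slot 1: 2·((-3)+(-5)) − 2 = -18 → (-18,-3,-5)
replace slot 2: 2·((-18)+(-5)) − (-3) = -43 → (-18,-43,-5)
replace slot 3: 2·((-18)+(-43)) − (-5) = -117 → (-18,-43,-117)
replace slot 1: 2·((-43)+(-117)) − (-18) = -302 → (-302,-43,-117)

-302,-43,-117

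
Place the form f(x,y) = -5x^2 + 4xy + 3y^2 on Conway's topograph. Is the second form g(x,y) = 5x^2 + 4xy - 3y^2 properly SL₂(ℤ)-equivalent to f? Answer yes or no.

D₁ = 76, D₂ = 76
river cycle of f (length 6): (3, 8, -1), (-1, 8, 3), (3, 4, -5), (-5, 6, 2), (2, 6, -5), (-5, 4, 3)
river cycle of g (length 6): (-3, 8, 1), (1, 8, -3), (-3, 4, 5), (5, 6, -2), (-2, 6, 5), (5, 4, -3)
cycles differ ⇒ inequivalent

no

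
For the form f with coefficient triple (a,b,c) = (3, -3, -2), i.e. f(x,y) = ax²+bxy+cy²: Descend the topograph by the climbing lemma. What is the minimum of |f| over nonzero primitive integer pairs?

descent: ρ → (-2,3,3)  [lands on river]
river: ρ → (3,3,-2)
river: ρ → (-2,5,1)
river: ρ → (1,5,-2)
closes: descent 1, river 4
min |a| on river = 1

1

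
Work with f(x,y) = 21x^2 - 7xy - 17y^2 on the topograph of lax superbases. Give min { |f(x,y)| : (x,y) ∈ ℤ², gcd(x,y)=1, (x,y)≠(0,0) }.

descent: ρ → (-17,7,21)  [lands on river]
river: ρ → (21,35,-3)
river: ρ → (-3,37,9)
river: ρ → (9,35,-7)
river: ρ → (-7,35,9)
river: ρ → (9,37,-3)
river: ρ → (-3,35,21)
river: ρ → (21,7,-17)
river: ρ → (-17,27,11)
river: ρ → (11,17,-27)
river: ρ → (-27,37,1)
river: ρ → (1,37,-27)
river: ρ → (-27,17,11)
river: ρ → (11,27,-17)
closes: descent 1, river 14
min |a| on river = 1

1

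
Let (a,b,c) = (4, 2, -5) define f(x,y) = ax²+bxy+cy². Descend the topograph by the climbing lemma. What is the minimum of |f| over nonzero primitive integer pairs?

river: ρ → (-5,8,1)
river: ρ → (1,8,-5)
river: ρ → (-5,2,4)
river: ρ → (4,6,-3)
river: ρ → (-3,6,4)
river: ρ → (4,2,-5)
closes: descent 0, river 6
min |a| on river = 1

1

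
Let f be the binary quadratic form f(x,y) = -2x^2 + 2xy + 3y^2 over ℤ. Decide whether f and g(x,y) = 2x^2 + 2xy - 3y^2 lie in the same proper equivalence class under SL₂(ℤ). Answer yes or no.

D₁ = 28, D₂ = 28
river cycle of f (length 4): (3, 4, -1), (-1, 4, 3), (3, 2, -2), (-2, 2, 3)
river cycle of g (length 4): (-3, 4, 1), (1, 4, -3), (-3, 2, 2), (2, 2, -3)
cycles differ ⇒ inequivalent

no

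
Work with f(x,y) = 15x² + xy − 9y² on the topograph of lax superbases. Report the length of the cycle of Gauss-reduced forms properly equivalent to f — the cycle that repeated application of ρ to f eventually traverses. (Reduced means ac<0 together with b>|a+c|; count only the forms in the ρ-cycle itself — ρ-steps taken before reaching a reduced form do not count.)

D = 541, ⌊√D⌋ = 23
descent: ρ → (-9,17,7)  [lands on river]
river: ρ → (7,11,-15)
river: ρ → (-15,19,3)
river: ρ → (3,23,-1)
river: ρ → (-1,23,3)
river: ρ → (3,19,-15)
river: ρ → (-15,11,7)
river: ρ → (7,17,-9)
river: ρ → (-9,19,5)
river: ρ → (5,21,-5)
river: ρ → (-5,19,9)
river: ρ → (9,17,-7)
river: ρ → (-7,11,15)
river: ρ → (15,19,-3)
river: ρ → (-3,23,1)
river: ρ → (1,23,-3)
river: ρ → (-3,19,15)
river: ρ → (15,11,-7)
river: ρ → (-7,17,9)
river: ρ → (9,19,-5)
river: ρ → (-5,21,5)
river: ρ → (5,19,-9)
ρ-cycle length = 22 (tail of 1 descent step not counted)

22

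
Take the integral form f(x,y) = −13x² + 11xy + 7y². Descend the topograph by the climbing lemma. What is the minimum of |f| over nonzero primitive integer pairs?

river: ρ → (7,17,-7)
river: ρ → (-7,11,13)
river: ρ → (13,15,-5)
river: ρ → (-5,15,13)
river: ρ → (13,11,-7)
river: ρ → (-7,17,7)
river: ρ → (7,11,-13)
river: ρ → (-13,15,5)
river: ρ → (5,15,-13)
river: ρ → (-13,11,7)
closes: descent 0, river 10
min |a| on river = 5

5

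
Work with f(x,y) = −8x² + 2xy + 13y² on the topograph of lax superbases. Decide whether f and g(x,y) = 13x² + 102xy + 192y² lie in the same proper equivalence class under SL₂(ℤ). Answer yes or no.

D₁ = 420, D₂ = 420
river cycle of f (length 4): (-8, 18, 3), (3, 18, -8), (-8, 14, 7), (7, 14, -8)
river cycle of g (length 4): (-8, 18, 3), (3, 18, -8), (-8, 14, 7), (7, 14, -8)
cycles coincide ⇒ equivalent

yes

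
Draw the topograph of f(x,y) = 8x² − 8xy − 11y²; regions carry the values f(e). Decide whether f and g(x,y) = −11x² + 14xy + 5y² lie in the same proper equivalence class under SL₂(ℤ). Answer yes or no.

D₁ = 416, D₂ = 416
river cycle of f (length 6): (-11, 8, 8), (8, 8, -11), (-11, 14, 5), (5, 16, -8), (-8, 16, 5), (5, 14, -11)
river cycle of g (length 6): (5, 16, -8), (-8, 16, 5), (5, 14, -11), (-11, 8, 8), (8, 8, -11), (-11, 14, 5)
cycles coincide ⇒ equivalent

yes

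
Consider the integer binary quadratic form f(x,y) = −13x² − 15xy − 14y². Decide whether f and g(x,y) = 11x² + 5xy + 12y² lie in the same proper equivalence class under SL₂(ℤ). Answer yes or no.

D₁ = -503, D₂ = -503
f is negative-definite; reduce −f:
−f: translate: b→-11 (≡15 mod 26), so (13,15,14)→(13,-11,12)
−f: flip: (13,-11,12)→(12,11,13)
−f: reduced (well bottom): (12,11,13) with a≤c, −a<b≤a
flip sign back: reduced form of f is (-12,-11,-13)
g: reduced (well bottom): (11,5,12) with a≤c, −a<b≤a
reduced forms (-12, -11, -13) vs (11, 5, 12) ⇒ inequivalent

no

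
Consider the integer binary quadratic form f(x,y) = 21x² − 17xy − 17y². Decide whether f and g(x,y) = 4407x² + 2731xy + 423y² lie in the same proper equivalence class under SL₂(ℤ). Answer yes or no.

D₁ = 1717, D₂ = 1717
river cycle of f (length 12): (-17, 17, 21), (21, 25, -13), (-13, 27, 19), (19, 11, -21), (-21, 31, 9), (9, 41, -1), (-1, 41, 9), (9, 31, -21), (-21, 11, 19), (19, 27, -13), … (2 more)
river cycle of g (length 12): (21, 25, -13), (-13, 27, 19), (19, 11, -21), (-21, 31, 9), (9, 41, -1), (-1, 41, 9), (9, 31, -21), (-21, 11, 19), (19, 27, -13), (-13, 25, 21), … (2 more)
cycles coincide ⇒ equivalent

yes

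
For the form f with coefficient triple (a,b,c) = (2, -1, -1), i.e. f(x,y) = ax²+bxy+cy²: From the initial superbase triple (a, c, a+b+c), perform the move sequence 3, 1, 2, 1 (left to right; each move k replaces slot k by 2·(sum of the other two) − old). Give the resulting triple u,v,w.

start (2,-1,0) = (f(1,0),f(0,1),f(1,1))
replace slot 3: 2·(2+(-1)) − 0 = 2 → (2,-1,2)
replace slot 1: 2·((-1)+2) − 2 = 0 → (0,-1,2)
replace slot 2: 2·(0+2) − (-1) = 5 → (0,5,2)
replace slot 1: 2·(5+2) − 0 = 14 → (14,5,2)

14,5,2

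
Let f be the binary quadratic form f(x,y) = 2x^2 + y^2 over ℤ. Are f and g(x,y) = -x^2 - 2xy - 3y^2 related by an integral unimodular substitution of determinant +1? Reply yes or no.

D₁ = -8, D₂ = -8
f: flip: (2,0,1)→(1,0,2)
f: reduced (well bottom): (1,0,2) with a≤c, −a<b≤a
g is negative-definite; reduce −g:
−g: translate: b→0 (≡2 mod 2), so (1,2,3)→(1,0,2)
−g: reduced (well bottom): (1,0,2) with a≤c, −a<b≤a
flip sign back: reduced form of g is (-1,0,-2)
reduced forms (1, 0, 2) vs (-1, 0, -2) ⇒ inequivalent

no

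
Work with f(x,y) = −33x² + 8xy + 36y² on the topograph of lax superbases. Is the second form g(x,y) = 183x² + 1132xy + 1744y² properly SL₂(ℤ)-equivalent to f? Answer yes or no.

D₁ = 4816, D₂ = 4816
river cycle of f (length 30): (36, 64, -5), (-5, 66, 23), (23, 26, -45), (-45, 64, 4), (4, 64, -45), (-45, 26, 23), (23, 66, -5), (-5, 64, 36), (36, 8, -33), (-33, 58, 11), … (20 more)
river cycle of g (length 30): (-5, 66, 23), (23, 26, -45), (-45, 64, 4), (4, 64, -45), (-45, 26, 23), (23, 66, -5), (-5, 64, 36), (36, 8, -33), (-33, 58, 11), (11, 52, -48), … (20 more)
cycles coincide ⇒ equivalent

yes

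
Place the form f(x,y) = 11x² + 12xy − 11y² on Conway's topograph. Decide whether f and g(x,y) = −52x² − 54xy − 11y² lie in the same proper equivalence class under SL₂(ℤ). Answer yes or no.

D₁ = 628, D₂ = 628
river cycle of f (length 34): (-11, 10, 12), (12, 14, -9), (-9, 22, 4), (4, 18, -19), (-19, 20, 3), (3, 22, -12), (-12, 2, 13), (13, 24, -1), (-1, 24, 13), (13, 2, -12), … (24 more)
river cycle of g (length 34): (-11, 10, 12), (12, 14, -9), (-9, 22, 4), (4, 18, -19), (-19, 20, 3), (3, 22, -12), (-12, 2, 13), (13, 24, -1), (-1, 24, 13), (13, 2, -12), … (24 more)
cycles coincide ⇒ equivalent

yes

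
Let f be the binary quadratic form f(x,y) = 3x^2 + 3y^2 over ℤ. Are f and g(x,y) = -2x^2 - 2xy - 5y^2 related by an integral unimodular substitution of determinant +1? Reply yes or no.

D₁ = -36, D₂ = -36
f: reduced (well bottom): (3,0,3) with a≤c, −a<b≤a
g is negative-definite; reduce −g:
−g: reduced (well bottom): (2,2,5) with a≤c, −a<b≤a
flip sign back: reduced form of g is (-2,-2,-5)
reduced forms (3, 0, 3) vs (-2, -2, -5) ⇒ inequivalent

no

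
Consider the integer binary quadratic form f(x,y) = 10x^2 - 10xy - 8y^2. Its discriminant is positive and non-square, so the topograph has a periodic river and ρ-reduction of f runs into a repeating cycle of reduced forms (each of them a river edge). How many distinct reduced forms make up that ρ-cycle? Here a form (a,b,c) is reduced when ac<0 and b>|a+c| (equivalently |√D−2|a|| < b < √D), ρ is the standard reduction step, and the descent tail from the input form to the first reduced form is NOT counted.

D = 420, ⌊√D⌋ = 20
descent: ρ → (-8,10,10)  [lands on river]
river: ρ → (10,10,-8)
river: ρ → (-8,6,12)
river: ρ → (12,18,-2)
river: ρ → (-2,18,12)
river: ρ → (12,6,-8)
ρ-cycle length = 6 (tail of 1 descent step not counted)

6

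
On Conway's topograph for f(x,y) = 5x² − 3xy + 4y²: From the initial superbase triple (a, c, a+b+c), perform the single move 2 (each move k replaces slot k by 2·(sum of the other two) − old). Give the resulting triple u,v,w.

start (5,4,6) = (f(1,0),f(0,1),f(1,1))
replace slot 2: 2·(5+6) − 4 = 18 → (5,18,6)

5,18,6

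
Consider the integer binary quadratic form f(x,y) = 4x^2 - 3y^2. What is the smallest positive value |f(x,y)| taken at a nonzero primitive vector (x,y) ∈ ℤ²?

descent: ρ → (-3,6,1)  [lands on river]
river: ρ → (1,6,-3)
closes: descent 1, river 2
min |a| on river = 1

1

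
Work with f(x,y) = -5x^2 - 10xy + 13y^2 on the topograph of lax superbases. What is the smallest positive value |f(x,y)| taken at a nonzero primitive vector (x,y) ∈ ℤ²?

descent: ρ → (13,10,-5)  [lands on river]
river: ρ → (-5,10,13)
river: ρ → (13,16,-2)
river: ρ → (-2,16,13)
closes: descent 1, river 4
min |a| on river = 2

2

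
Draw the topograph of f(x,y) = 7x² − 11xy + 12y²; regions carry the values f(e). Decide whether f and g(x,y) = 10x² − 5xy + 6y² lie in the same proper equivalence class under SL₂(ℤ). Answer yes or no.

D₁ = -215, D₂ = -215
f: translate: b→3 (≡-11 mod 14), so (7,-11,12)→(7,3,8)
f: reduced (well bottom): (7,3,8) with a≤c, −a<b≤a
g: flip: (10,-5,6)→(6,5,10)
g: reduced (well bottom): (6,5,10) with a≤c, −a<b≤a
reduced forms (7, 3, 8) vs (6, 5, 10) ⇒ inequivalent

no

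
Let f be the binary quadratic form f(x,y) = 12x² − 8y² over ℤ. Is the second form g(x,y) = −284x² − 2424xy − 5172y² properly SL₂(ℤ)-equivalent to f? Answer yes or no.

D₁ = 384, D₂ = 384
river cycle of f (length 2): (-8, 16, 4), (4, 16, -8)
river cycle of g (length 2): (4, 16, -8), (-8, 16, 4)
cycles coincide ⇒ equivalent

yes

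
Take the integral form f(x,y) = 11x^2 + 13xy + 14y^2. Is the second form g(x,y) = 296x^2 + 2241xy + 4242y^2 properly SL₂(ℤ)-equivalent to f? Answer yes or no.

D₁ = -447, D₂ = -447
f: translate: b→-9 (≡13 mod 22), so (11,13,14)→(11,-9,12)
f: reduced (well bottom): (11,-9,12) with a≤c, −a<b≤a
g: translate: b→-127 (≡2241 mod 592), so (296,2241,4242)→(296,-127,14)
g: flip: (296,-127,14)→(14,127,296)
g: translate: b→-13 (≡127 mod 28), so (14,127,296)→(14,-13,11)
g: flip: (14,-13,11)→(11,13,14)
g: translate: b→-9 (≡13 mod 22), so (11,13,14)→(11,-9,12)
g: reduced (well bottom): (11,-9,12) with a≤c, −a<b≤a
reduced forms (11, -9, 12) vs (11, -9, 12) ⇒ equivalent

yes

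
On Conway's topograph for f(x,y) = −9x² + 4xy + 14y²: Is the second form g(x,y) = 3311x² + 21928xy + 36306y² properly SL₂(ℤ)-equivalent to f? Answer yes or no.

D₁ = 520, D₂ = 520
river cycle of f (length 6): (-9, 22, 1), (1, 22, -9), (-9, 14, 9), (9, 22, -1), (-1, 22, 9), (9, 14, -9)
river cycle of g (length 6): (-9, 22, 1), (1, 22, -9), (-9, 14, 9), (9, 22, -1), (-1, 22, 9), (9, 14, -9)
cycles coincide ⇒ equivalent

yes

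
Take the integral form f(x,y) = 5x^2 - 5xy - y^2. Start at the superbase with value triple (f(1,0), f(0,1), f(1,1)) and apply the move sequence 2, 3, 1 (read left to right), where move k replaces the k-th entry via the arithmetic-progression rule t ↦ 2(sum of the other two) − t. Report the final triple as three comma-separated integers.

start (5,-1,-1) = (f(1,0),f(0,1),f(1,1))
replace slot 2: 2·(5+(-1)) − (-1) = 9 → (5,9,-1)
replace slot 3: 2·(5+9) − (-1) = 29 → (5,9,29)
replace slot 1: 2·(9+29) − 5 = 71 → (71,9,29)

71,9,29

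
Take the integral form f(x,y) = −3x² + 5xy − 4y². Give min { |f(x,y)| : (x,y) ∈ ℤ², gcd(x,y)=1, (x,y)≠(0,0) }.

translate: b→1 (≡-5 mod 6), so (3,-5,4)→(3,1,2)
flip: (3,1,2)→(2,-1,3)
reduced (well bottom): (2,-1,3) with a≤c, −a<b≤a
well minimum |f| = |-2| = 2 (negative-definite)

2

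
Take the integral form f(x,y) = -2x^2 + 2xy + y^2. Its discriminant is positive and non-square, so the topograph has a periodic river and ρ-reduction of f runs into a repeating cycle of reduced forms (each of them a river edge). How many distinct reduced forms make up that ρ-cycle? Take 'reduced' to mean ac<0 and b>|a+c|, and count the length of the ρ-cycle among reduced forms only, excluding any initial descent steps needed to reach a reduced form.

D = 12, ⌊√D⌋ = 3
river: ρ → (1,2,-2)
river: ρ → (-2,2,1)
ρ-cycle length = 2 (tail of 0 descent steps not counted)

2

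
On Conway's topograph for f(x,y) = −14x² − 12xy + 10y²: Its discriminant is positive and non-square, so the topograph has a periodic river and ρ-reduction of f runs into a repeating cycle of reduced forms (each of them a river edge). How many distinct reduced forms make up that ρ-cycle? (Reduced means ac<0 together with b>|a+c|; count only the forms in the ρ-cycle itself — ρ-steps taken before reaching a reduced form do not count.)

D = 704, ⌊√D⌋ = 26
descent: ρ → (10,12,-14)  [lands on river]
river: ρ → (-14,16,8)
river: ρ → (8,16,-14)
river: ρ → (-14,12,10)
river: ρ → (10,8,-16)
river: ρ → (-16,24,2)
river: ρ → (2,24,-16)
river: ρ → (-16,8,10)
ρ-cycle length = 8 (tail of 1 descent step not counted)

8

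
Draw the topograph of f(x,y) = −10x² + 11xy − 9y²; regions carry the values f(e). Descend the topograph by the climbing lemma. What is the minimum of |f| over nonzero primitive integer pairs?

translate: b→9 (≡-11 mod 20), so (10,-11,9)→(10,9,8)
flip: (10,9,8)→(8,-9,10)
translate: b→7 (≡-9 mod 16), so (8,-9,10)→(8,7,9)
reduced (well bottom): (8,7,9) with a≤c, −a<b≤a
well minimum |f| = |-8| = 8 (negative-definite)

8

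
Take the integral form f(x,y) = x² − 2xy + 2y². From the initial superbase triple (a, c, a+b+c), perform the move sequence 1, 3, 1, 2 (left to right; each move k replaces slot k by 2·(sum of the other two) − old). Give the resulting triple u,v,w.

start (1,2,1) = (f(1,0),f(0,1),f(1,1))
replace slot 1: 2·(2+1) − 1 = 5 → (5,2,1)
replace slot 3: 2·(5+2) − 1 = 13 → (5,2,13)
replace slot 1: 2·(2+13) − 5 = 25 → (25,2,13)
replace slot 2: 2·(25+13) − 2 = 74 → (25,74,13)

25,74,13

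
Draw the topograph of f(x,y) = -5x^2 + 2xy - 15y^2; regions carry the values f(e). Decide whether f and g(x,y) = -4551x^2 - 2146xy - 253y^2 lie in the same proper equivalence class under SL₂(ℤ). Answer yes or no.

D₁ = -296, D₂ = -296
f is negative-definite; reduce −f:
−f: reduced (well bottom): (5,-2,15) with a≤c, −a<b≤a
flip sign back: reduced form of f is (-5,2,-15)
g is negative-definite; reduce −g:
−g: flip: (4551,2146,253)→(253,-2146,4551)
−g: translate: b→-122 (≡-2146 mod 506), so (253,-2146,4551)→(253,-122,15)
−g: flip: (253,-122,15)→(15,122,253)
−g: translate: b→2 (≡122 mod 30), so (15,122,253)→(15,2,5)
−g: flip: (15,2,5)→(5,-2,15)
−g: reduced (well bottom): (5,-2,15) with a≤c, −a<b≤a
flip sign back: reduced form of g is (-5,2,-15)
reduced forms (-5, 2, -15) vs (-5, 2, -15) ⇒ equivalent

yes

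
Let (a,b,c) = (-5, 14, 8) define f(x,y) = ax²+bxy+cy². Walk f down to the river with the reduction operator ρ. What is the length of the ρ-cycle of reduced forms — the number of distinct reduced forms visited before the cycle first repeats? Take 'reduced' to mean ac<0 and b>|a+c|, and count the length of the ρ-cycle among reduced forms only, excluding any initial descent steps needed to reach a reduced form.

D = 356, ⌊√D⌋ = 18
river: ρ → (8,18,-1)
river: ρ → (-1,18,8)
river: ρ → (8,14,-5)
river: ρ → (-5,16,5)
river: ρ → (5,14,-8)
river: ρ → (-8,18,1)
river: ρ → (1,18,-8)
river: ρ → (-8,14,5)
river: ρ → (5,16,-5)
river: ρ → (-5,14,8)
ρ-cycle length = 10 (tail of 0 descent steps not counted)

10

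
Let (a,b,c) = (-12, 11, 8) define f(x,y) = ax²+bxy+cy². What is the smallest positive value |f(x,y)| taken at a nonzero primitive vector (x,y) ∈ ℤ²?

river: ρ → (8,21,-2)
river: ρ → (-2,19,18)
river: ρ → (18,17,-3)
river: ρ → (-3,19,12)
river: ρ → (12,5,-10)
river: ρ → (-10,15,7)
river: ρ → (7,13,-12)
river: ρ → (-12,11,8)
closes: descent 0, river 8
min |a| on river = 2

2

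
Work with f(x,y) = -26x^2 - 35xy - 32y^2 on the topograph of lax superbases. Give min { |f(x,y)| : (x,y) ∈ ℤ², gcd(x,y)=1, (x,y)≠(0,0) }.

translate: b→-17 (≡35 mod 52), so (26,35,32)→(26,-17,23)
flip: (26,-17,23)→(23,17,26)
reduced (well bottom): (23,17,26) with a≤c, −a<b≤a
well minimum |f| = |-23| = 23 (negative-definite)

23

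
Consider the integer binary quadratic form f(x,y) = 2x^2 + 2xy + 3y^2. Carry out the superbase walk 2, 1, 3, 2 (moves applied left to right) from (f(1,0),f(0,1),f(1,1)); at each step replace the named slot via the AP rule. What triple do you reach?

start (2,3,7) = (f(1,0),f(0,1),f(1,1))
replace slot 2: 2·(2+7) − 3 = 15 → (2,15,7)
replace slot 1: 2·(15+7) − 2 = 42 → (42,15,7)
replace slot 3: 2·(42+15) − 7 = 107 → (42,15,107)
replace slot 2: 2·(42+107) − 15 = 283 → (42,283,107)

42,283,107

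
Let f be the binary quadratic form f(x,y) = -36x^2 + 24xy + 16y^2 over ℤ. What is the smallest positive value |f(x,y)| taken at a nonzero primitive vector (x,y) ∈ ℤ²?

river: ρ → (16,40,-20)
river: ρ → (-20,40,16)
river: ρ → (16,24,-36)
river: ρ → (-36,48,4)
river: ρ → (4,48,-36)
river: ρ → (-36,24,16)
closes: descent 0, river 6
min |a| on river = 4

4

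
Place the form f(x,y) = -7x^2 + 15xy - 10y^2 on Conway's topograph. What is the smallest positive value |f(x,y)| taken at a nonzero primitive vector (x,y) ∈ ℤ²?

translate: b→-1 (≡-15 mod 14), so (7,-15,10)→(7,-1,2)
flip: (7,-1,2)→(2,1,7)
reduced (well bottom): (2,1,7) with a≤c, −a<b≤a
well minimum |f| = |-2| = 2 (negative-definite)

2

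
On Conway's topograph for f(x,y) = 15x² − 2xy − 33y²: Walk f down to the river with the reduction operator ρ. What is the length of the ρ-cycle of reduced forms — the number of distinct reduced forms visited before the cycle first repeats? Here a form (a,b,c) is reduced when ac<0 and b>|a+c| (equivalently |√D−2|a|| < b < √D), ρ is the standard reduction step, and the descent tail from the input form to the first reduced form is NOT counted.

D = 1984, ⌊√D⌋ = 44
descent: ρ → (-33,2,15)
descent: ρ → (15,28,-20)  [lands on river]
river: ρ → (-20,12,23)
river: ρ → (23,34,-9)
river: ρ → (-9,38,15)
river: ρ → (15,22,-25)
river: ρ → (-25,28,12)
river: ρ → (12,44,-1)
river: ρ → (-1,44,12)
river: ρ → (12,28,-25)
river: ρ → (-25,22,15)
river: ρ → (15,38,-9)
river: ρ → (-9,34,23)
river: ρ → (23,12,-20)
river: ρ → (-20,28,15)
river: ρ → (15,32,-16)
river: ρ → (-16,32,15)
ρ-cycle length = 16 (tail of 2 descent steps not counted)

16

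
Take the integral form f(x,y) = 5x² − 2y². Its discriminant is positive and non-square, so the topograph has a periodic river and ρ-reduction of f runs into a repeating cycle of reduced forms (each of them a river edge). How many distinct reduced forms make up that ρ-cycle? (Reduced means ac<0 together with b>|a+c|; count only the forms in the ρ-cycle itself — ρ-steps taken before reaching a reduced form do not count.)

D = 40, ⌊√D⌋ = 6
descent: ρ → (-2,4,3)  [lands on river]
river: ρ → (3,2,-3)
river: ρ → (-3,4,2)
river: ρ → (2,4,-3)
river: ρ → (-3,2,3)
river: ρ → (3,4,-2)
ρ-cycle length = 6 (tail of 1 descent step not counted)

6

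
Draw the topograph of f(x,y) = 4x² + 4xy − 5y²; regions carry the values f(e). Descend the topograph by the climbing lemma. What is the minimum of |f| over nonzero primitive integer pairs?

river: ρ → (-5,6,3)
river: ρ → (3,6,-5)
river: ρ → (-5,4,4)
river: ρ → (4,4,-5)
closes: descent 0, river 4
min |a| on river = 3

3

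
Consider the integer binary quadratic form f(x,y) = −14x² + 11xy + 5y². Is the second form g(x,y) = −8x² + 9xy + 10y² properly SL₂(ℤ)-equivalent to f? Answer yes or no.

D₁ = 401, D₂ = 401
river cycle of f (length 6): (5, 19, -2), (-2, 17, 14), (14, 11, -5), (-5, 19, 2), (2, 17, -14), (-14, 11, 5)
river cycle of g (length 10): (10, 11, -7), (-7, 17, 4), (4, 15, -11), (-11, 7, 8), (8, 9, -10), (-10, 11, 7), (7, 17, -4), (-4, 15, 11), (11, 7, -8), (-8, 9, 10)
cycles differ ⇒ inequivalent

no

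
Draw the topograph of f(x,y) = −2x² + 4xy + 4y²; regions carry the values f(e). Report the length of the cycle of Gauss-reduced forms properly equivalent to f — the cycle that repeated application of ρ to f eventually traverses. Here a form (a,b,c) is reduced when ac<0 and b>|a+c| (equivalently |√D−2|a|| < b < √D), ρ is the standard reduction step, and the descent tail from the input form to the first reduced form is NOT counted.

D = 48, ⌊√D⌋ = 6
river: ρ → (4,4,-2)
river: ρ → (-2,4,4)
ρ-cycle length = 2 (tail of 0 descent steps not counted)

2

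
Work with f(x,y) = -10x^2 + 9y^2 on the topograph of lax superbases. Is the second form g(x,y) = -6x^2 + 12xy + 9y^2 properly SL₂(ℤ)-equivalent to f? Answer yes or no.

D₁ = 360, D₂ = 360
river cycle of f (length 2): (9, 18, -1), (-1, 18, 9)
river cycle of g (length 6): (9, 6, -9), (-9, 12, 6), (6, 12, -9), (-9, 6, 9), (9, 12, -6), (-6, 12, 9)
cycles differ ⇒ inequivalent

no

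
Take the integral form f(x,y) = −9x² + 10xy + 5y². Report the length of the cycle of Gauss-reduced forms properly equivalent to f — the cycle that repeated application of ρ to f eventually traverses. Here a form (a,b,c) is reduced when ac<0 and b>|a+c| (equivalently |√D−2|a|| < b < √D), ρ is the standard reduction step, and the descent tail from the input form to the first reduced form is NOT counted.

D = 280, ⌊√D⌋ = 16
river: ρ → (5,10,-9)
river: ρ → (-9,8,6)
river: ρ → (6,16,-1)
river: ρ → (-1,16,6)
river: ρ → (6,8,-9)
river: ρ → (-9,10,5)
ρ-cycle length = 6 (tail of 0 descent steps not counted)

6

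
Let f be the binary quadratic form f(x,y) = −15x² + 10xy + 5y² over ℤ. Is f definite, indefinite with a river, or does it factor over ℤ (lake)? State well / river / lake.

D = b²−4ac = 10² − 4·(-15)·5 = 400
D = 20² is a perfect square ⇒ form factors over ℤ ⇒ lakes

lake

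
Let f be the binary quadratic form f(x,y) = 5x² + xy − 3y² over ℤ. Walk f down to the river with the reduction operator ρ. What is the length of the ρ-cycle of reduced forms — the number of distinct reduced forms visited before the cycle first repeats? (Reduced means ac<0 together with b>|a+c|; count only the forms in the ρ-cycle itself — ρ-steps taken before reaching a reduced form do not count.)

D = 61, ⌊√D⌋ = 7
descent: ρ → (-3,5,3)  [lands on river]
river: ρ → (3,7,-1)
river: ρ → (-1,7,3)
river: ρ → (3,5,-3)
river: ρ → (-3,7,1)
river: ρ → (1,7,-3)
ρ-cycle length = 6 (tail of 1 descent step not counted)

6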